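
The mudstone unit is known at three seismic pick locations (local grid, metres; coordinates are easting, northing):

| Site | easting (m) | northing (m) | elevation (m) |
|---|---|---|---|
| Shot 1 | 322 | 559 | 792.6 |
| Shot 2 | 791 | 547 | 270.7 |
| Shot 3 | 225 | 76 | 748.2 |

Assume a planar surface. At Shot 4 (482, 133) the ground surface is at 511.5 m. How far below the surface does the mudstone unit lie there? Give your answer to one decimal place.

29.3 m

Let the plane be z = a·easting + b·northing + c.
Shot 2−Shot 1: 469a − 12b = −521.9;  Shot 3−Shot 1: −97a − 483b = −44.4.
Solving gives a = −1.10476, b = 0.31379.
Then c = 792.6 − a·322 − b·559 = 972.92.
At (482, 133): z_contact = −532.50 + 41.73 + 972.92 = 482.16 m.
Depth below ground = 511.5 − 482.16 = 29.3 m.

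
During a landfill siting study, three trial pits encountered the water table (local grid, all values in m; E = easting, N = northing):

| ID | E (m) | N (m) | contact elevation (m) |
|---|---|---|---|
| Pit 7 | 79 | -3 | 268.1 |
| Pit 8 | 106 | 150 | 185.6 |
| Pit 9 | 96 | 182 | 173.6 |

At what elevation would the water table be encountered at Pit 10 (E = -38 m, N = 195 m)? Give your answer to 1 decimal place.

212.4 m

Let the plane be z = a·E + b·N + c.
Pit 8−Pit 7: 27a + 153b = −82.5;  Pit 9−Pit 7: 17a + 185b = −94.5.
Solving gives a = −0.33584, b = −0.47995.
Then c = 268.1 − a·79 − b·-3 = 293.19.
At (-38, 195): z = 12.8 − 93.6 + 293.19 = 212.4 m.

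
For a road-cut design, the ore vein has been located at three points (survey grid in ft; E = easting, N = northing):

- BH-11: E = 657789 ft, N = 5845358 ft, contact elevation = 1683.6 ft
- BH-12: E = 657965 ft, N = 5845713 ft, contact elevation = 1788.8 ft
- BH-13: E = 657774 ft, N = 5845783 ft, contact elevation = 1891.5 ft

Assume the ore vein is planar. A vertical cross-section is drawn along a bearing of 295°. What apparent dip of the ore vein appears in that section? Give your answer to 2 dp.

Let the plane be z = a·E + b·N + c.
BH-12−BH-11: 176a + 355b = 105.2;  BH-13−BH-11: −15a + 425b = 207.9.
Solving gives a = −0.36311, b = 0.47636.
Unit vector along 295° is (sin 295°, cos 295°) = (-0.9063, 0.4226).
Slope in that direction = a·(-0.9063) + b·(0.4226) = 0.53041.
Apparent dip = arctan|0.53041| = 27.94° (true dip is 30.9°, so apparent ≤ true as expected).

27.94°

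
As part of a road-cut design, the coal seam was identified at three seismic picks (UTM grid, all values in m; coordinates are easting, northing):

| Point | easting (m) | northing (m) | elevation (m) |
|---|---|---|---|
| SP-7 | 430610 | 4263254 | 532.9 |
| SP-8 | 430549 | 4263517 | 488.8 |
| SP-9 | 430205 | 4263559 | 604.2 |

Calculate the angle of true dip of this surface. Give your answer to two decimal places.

23.99°

Let the plane be z = a·easting + b·northing + c.
SP-8−SP-7: −61a + 263b = −44.1;  SP-9−SP-7: −405a + 305b = 71.3.
Solving gives a = −0.36631, b = −0.25264.
Gradient magnitude |∇z| = √(a² + b²) = √(0.13418 + 0.06383) = 0.44499.
True dip = arctan(0.44499) = 23.99°, dipping toward NE (azimuth ≈ 055°).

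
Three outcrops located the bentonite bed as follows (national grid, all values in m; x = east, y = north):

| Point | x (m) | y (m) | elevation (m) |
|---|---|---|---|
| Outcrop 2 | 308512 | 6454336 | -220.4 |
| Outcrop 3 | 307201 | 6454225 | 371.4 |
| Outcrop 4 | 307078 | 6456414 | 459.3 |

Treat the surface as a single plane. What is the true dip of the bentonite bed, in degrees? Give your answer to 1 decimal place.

24.4°

Let the plane be z = a·x + b·y + c.
Outcrop 3−Outcrop 2: −1311a − 111b = 591.8;  Outcrop 4−Outcrop 2: −1434a + 2078b = 679.7.
Solving gives a = −0.45266, b = 0.01472.
Gradient magnitude |∇z| = √(a² + b²) = √(0.20490 + 0.00022) = 0.45290.
True dip = arctan(0.45290) = 24.4°, dipping toward E (azimuth ≈ 092°).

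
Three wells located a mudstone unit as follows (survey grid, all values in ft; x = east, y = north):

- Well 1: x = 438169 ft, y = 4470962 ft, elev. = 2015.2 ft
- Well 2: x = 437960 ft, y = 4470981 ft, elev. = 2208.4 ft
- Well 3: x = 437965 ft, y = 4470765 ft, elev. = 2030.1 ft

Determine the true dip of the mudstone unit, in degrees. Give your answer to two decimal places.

49.53°

Let the plane be z = a·x + b·y + c.
Well 2−Well 1: −209a + 19b = 193.2;  Well 3−Well 1: −204a − 197b = 14.9.
Solving gives a = −0.85115, b = 0.80576.
Gradient magnitude |∇z| = √(a² + b²) = √(0.72446 + 0.64925) = 1.17205.
True dip = arctan(1.17205) = 49.53°, dipping toward SE (azimuth ≈ 133°).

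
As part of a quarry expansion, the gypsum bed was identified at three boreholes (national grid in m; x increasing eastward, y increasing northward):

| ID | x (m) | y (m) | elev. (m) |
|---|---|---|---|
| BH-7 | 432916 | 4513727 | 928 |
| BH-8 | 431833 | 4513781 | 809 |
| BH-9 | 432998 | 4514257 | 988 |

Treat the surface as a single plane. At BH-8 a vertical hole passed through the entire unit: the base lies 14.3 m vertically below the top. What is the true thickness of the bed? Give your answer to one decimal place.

14.1 m

Let the plane be z = a·x + b·y + c.
BH-8−BH-7: −1083a + 54b = −119;  BH-9−BH-7: 82a + 530b = 60.
Solving gives a = 0.11464, b = 0.09547.
|∇z| = √(a²+b²) = 0.14919, so dip δ = arctan(0.14919) = 8.49°.
True thickness = vertical thickness × cos δ = 14.3 × cos 8.49° = 14.1 m.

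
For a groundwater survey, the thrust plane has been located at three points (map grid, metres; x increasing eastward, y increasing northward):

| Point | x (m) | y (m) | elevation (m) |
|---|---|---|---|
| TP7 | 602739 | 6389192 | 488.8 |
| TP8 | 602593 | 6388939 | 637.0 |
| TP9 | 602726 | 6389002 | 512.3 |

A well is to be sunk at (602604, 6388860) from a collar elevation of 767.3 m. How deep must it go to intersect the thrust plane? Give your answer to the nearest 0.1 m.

135.4 m

Let the plane be z = a·x + b·y + c.
TP8−TP7: −146a − 253b = 148.2;  TP9−TP7: −13a − 190b = 23.5.
Solving gives a = −0.908449552, b = −0.061527136.
Then c = 488.8 − a·602739 − b·6389192 = 941155.46.
At (602604, 6388860): z_contact = −547435.33 − 393088.26 + 941155.46 = 631.87 m.
Depth below ground = 767.3 − 631.87 = 135.4 m.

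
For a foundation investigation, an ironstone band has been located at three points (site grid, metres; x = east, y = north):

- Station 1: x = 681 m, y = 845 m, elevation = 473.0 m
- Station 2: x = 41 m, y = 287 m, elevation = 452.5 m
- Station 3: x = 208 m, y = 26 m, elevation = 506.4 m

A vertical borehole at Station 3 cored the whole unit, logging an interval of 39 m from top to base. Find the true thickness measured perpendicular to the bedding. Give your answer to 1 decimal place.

Two edge vectors: Station 1→Station 2 = (-640, -558, -20.5), Station 1→Station 3 = (-473, -819, 33.4).
Normal n = (Station 1→Station 2) × (Station 1→Station 3) = (-35426.7, 31072.5, 260226).
So ∂z/∂x = −n_x/n_z = 0.13614 and ∂z/∂y = −n_y/n_z = −0.11941.
|∇z| = √(a²+b²) = 0.18108, so dip δ = arctan(0.18108) = 10.26°.
True thickness = vertical thickness × cos δ = 39 × cos 10.26° = 38.4 m.

38.4 m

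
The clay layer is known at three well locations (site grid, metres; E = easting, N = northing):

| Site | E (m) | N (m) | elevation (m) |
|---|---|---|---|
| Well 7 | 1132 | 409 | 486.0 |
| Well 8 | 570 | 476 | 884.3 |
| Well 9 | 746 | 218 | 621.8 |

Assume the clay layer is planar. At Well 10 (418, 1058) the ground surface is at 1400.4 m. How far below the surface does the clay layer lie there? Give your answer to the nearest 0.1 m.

80.6 m

Let the plane be z = a·E + b·N + c.
Well 8−Well 7: −562a + 67b = 398.3;  Well 9−Well 7: −386a − 191b = 135.8.
Solving gives a = −0.639424, b = 0.581245.
Then c = 486 − a·1132 − b·409 = 972.10.
At (418, 1058): z_contact = −267.28 + 614.96 + 972.10 = 1319.78 m.
Depth below ground = 1400.4 − 1319.78 = 80.6 m.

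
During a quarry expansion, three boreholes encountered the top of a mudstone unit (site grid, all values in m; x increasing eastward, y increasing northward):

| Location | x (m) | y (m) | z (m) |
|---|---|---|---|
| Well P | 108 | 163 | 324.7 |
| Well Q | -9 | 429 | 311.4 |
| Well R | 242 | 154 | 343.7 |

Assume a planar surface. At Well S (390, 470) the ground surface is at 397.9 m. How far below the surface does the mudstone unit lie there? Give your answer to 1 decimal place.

Two edge vectors: Well P→Well Q = (-117, 266, -13.3), Well P→Well R = (134, -9, 19).
Normal n = (Well P→Well Q) × (Well P→Well R) = (4934.3, 440.8, -34591).
So ∂z/∂x = −n_x/n_z = 0.14265 and ∂z/∂y = −n_y/n_z = 0.01274.
Intercept c from Well P: 324.7 − 15.41 − 2.08 = 307.22.
At (390, 470): z_contact = 55.63 + 5.99 + 307.22 = 368.84 m.
Depth below ground = 397.9 − 368.84 = 29.1 m.

29.1 m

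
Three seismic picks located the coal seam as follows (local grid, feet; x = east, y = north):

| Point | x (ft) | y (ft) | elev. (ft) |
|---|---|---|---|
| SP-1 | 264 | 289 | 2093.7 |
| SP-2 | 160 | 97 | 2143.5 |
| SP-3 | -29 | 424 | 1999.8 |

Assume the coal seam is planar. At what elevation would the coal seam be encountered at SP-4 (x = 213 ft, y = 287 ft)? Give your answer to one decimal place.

Let the plane be z = a·x + b·y + c.
SP-2−SP-1: −104a − 192b = 49.8;  SP-3−SP-1: −293a + 135b = −93.9.
Solving gives a = 0.16083, b = −0.34649.
Then c = 2093.7 − a·264 − b·289 = 2151.38.
At (213, 287): z = 34.3 − 99.4 + 2151.38 = 2086.2 ft.

2086.2 ft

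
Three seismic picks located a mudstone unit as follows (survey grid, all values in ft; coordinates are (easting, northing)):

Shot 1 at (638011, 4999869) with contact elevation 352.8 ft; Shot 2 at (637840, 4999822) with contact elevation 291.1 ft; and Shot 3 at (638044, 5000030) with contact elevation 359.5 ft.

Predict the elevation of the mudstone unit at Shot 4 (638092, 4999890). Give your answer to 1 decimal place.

Let the plane be z = a·E + b·N + c.
Shot 2−Shot 1: −171a − 47b = −61.7;  Shot 3−Shot 1: 33a + 161b = 6.7.
Solving gives a = 0.370238645, b = −0.034272517.
Then c = 352.8 − a·638011 − b·4999869 = −64505.43.
At (638092, 4999890): z = 236246.3 − 171358.8 − 64505.43 = 382.1 ft.

382.1 ft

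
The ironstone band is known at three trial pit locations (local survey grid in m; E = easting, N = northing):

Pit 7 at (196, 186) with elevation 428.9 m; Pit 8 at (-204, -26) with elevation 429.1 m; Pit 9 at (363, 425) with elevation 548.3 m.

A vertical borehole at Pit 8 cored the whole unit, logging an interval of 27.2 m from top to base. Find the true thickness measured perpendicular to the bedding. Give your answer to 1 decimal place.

20.2 m

Let the plane be z = a·E + b·N + c.
Pit 8−Pit 7: −400a − 212b = 0.2;  Pit 9−Pit 7: 167a + 239b = 119.4.
Solving gives a = −0.42130, b = 0.79396.
|∇z| = √(a²+b²) = 0.89882, so dip δ = arctan(0.89882) = 41.95°.
True thickness = vertical thickness × cos δ = 27.2 × cos 41.95° = 20.2 m.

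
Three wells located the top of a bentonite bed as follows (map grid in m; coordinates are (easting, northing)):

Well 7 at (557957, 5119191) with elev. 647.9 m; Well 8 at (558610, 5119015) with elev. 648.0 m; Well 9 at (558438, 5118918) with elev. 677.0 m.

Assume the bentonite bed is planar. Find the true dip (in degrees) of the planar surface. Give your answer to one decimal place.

Two edge vectors: Well 7→Well 8 = (653, -176, 0.1), Well 7→Well 9 = (481, -273, 29.1).
Normal n = (Well 7→Well 8) × (Well 7→Well 9) = (-5094.3, -18954.2, -93613).
So ∂z/∂E = −n_x/n_z = −0.05442 and ∂z/∂N = −n_y/n_z = −0.20247.
Gradient magnitude |∇z| = √(a² + b²) = √(0.00296 + 0.04100) = 0.20966.
True dip = arctan(0.20966) = 11.8°, dipping toward NNE (azimuth ≈ 015°).

11.8°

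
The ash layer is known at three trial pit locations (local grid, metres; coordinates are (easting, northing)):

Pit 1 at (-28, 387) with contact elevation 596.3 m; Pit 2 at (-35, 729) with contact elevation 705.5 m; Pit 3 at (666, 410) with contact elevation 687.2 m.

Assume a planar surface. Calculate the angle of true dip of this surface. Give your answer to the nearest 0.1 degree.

Two edge vectors: Pit 1→Pit 2 = (-7, 342, 109.2), Pit 1→Pit 3 = (694, 23, 90.9).
Normal n = (Pit 1→Pit 2) × (Pit 1→Pit 3) = (28576.2, 76421.1, -237509).
So ∂z/∂E = −n_x/n_z = 0.12032 and ∂z/∂N = −n_y/n_z = 0.32176.
Gradient magnitude |∇z| = √(a² + b²) = √(0.01448 + 0.10353) = 0.34352.
True dip = arctan(0.34352) = 19.0°, dipping toward SSW (azimuth ≈ 201°).

19.0°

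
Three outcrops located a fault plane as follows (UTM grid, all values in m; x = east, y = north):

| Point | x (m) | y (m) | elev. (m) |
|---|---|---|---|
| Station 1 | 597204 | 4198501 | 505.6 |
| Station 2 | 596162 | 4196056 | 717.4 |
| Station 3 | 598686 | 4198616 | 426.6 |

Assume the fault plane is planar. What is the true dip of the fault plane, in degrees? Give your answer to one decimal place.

4.7°

Let the plane be z = a·x + b·y + c.
Station 2−Station 1: −1042a − 2445b = 211.8;  Station 3−Station 1: 1482a + 115b = −79.
Solving gives a = −0.04818, b = −0.06609.
Gradient magnitude |∇z| = √(a² + b²) = √(0.00232 + 0.00437) = 0.08179.
True dip = arctan(0.08179) = 4.7°, dipping toward NE (azimuth ≈ 036°).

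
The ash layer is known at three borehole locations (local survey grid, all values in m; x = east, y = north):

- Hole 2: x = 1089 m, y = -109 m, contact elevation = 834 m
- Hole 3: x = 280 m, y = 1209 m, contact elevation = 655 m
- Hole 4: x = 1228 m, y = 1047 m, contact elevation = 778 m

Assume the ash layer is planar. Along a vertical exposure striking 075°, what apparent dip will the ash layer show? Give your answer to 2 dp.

Two edge vectors: Hole 2→Hole 3 = (-809, 1318, -179), Hole 2→Hole 4 = (139, 1156, -56).
Normal n = (Hole 2→Hole 3) × (Hole 2→Hole 4) = (133116, -70185, -1118406).
So ∂z/∂x = −n_x/n_z = 0.11902 and ∂z/∂y = −n_y/n_z = −0.06275.
Unit vector along 075° is (sin 75°, cos 75°) = (0.9659, 0.2588).
Slope in that direction = a·(0.9659) + b·(0.2588) = 0.09873.
Apparent dip = arctan|0.09873| = 5.64° (true dip is 7.7°, so apparent ≤ true as expected).

5.64°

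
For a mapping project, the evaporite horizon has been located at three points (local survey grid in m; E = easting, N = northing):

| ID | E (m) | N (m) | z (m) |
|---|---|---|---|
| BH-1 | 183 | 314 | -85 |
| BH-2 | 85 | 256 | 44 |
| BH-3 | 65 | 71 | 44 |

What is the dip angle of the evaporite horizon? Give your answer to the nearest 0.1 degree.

Two edge vectors: BH-1→BH-2 = (-98, -58, 129), BH-1→BH-3 = (-118, -243, 129).
Normal n = (BH-1→BH-2) × (BH-1→BH-3) = (23865, -2580, 16970).
So ∂z/∂E = −n_x/n_z = −1.40631 and ∂z/∂N = −n_y/n_z = 0.15203.
Gradient magnitude |∇z| = √(a² + b²) = √(1.97769 + 0.02311) = 1.41450.
True dip = arctan(1.41450) = 54.7°, dipping toward E (azimuth ≈ 096°).

54.7°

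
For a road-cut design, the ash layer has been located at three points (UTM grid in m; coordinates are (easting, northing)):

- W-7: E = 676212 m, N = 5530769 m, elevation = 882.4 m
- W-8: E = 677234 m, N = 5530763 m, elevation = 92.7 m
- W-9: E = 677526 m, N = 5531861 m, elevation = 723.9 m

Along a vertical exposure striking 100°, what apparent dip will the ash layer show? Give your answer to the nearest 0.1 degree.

Let the plane be z = a·E + b·N + c.
W-8−W-7: 1022a − 6b = −789.7;  W-9−W-7: 1314a + 1092b = −158.5.
Solving gives a = −0.76813, b = 0.77914.
Unit vector along 100° is (sin 100°, cos 100°) = (0.9848, -0.1736).
Slope in that direction = a·(0.9848) + b·(-0.1736) = −0.89175.
Apparent dip = arctan|0.89175| = 41.7° (true dip is 47.6°, so apparent ≤ true as expected).

41.7°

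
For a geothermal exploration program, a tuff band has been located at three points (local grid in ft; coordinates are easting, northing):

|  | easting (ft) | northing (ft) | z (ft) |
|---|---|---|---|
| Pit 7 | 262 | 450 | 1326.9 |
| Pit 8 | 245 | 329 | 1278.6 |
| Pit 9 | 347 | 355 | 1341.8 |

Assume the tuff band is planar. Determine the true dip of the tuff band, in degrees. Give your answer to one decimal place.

Let the plane be z = a·easting + b·northing + c.
Pit 8−Pit 7: −17a − 121b = −48.3;  Pit 9−Pit 7: 85a − 95b = 14.9.
Solving gives a = 0.53709, b = 0.32371.
Gradient magnitude |∇z| = √(a² + b²) = √(0.28847 + 0.10479) = 0.62710.
True dip = arctan(0.62710) = 32.1°, dipping toward WSW (azimuth ≈ 239°).

32.1°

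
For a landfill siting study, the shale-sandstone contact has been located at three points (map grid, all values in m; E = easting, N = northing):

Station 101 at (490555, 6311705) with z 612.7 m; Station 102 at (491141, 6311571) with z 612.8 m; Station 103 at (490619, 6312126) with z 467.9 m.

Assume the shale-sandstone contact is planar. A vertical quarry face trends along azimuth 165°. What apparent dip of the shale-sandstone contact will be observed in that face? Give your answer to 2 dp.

16.78°

Let the plane be z = a·E + b·N + c.
Station 102−Station 101: 586a − 134b = 0.1;  Station 103−Station 101: 64a + 421b = −144.8.
Solving gives a = −0.07584, b = −0.33241.
Unit vector along 165° is (sin 165°, cos 165°) = (0.2588, -0.9659).
Slope in that direction = a·(0.2588) + b·(-0.9659) = 0.30146.
Apparent dip = arctan|0.30146| = 16.78° (true dip is 18.8°, so apparent ≤ true as expected).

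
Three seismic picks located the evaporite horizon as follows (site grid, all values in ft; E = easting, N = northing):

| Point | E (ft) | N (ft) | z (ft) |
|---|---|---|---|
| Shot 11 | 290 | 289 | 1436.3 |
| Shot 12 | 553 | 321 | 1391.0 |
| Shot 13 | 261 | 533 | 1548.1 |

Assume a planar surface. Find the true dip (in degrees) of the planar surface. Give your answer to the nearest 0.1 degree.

Let the plane be z = a·E + b·N + c.
Shot 12−Shot 11: 263a + 32b = −45.3;  Shot 13−Shot 11: −29a + 244b = 111.8.
Solving gives a = −0.22474, b = 0.43149.
Gradient magnitude |∇z| = √(a² + b²) = √(0.05051 + 0.18618) = 0.48651.
True dip = arctan(0.48651) = 25.9°, dipping toward SSE (azimuth ≈ 152°).

25.9°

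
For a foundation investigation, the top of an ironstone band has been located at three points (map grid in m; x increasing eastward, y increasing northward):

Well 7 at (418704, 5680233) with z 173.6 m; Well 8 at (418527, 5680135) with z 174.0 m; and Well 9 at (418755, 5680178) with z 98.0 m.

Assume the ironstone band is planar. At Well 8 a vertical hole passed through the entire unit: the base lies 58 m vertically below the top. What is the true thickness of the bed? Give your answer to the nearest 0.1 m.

40.2 m

Let the plane be z = a·x + b·y + c.
Well 8−Well 7: −177a − 98b = 0.4;  Well 9−Well 7: 51a − 55b = −75.6.
Solving gives a = −0.50436, b = 0.90686.
|∇z| = √(a²+b²) = 1.03768, so dip δ = arctan(1.03768) = 46.06°.
True thickness = vertical thickness × cos δ = 58 × cos 46.06° = 40.2 m.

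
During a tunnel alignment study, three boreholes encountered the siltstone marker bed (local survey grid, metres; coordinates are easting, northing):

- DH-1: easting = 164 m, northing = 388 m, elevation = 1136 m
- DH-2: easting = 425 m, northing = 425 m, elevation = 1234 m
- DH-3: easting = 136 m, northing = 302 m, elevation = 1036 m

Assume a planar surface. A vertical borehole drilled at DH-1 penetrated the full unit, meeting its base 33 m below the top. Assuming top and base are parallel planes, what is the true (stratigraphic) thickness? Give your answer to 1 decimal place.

Let the plane be z = a·easting + b·northing + c.
DH-2−DH-1: 261a + 37b = 98;  DH-3−DH-1: −28a − 86b = −100.
Solving gives a = 0.22083, b = 1.09089.
|∇z| = √(a²+b²) = 1.11302, so dip δ = arctan(1.11302) = 48.06°.
True thickness = vertical thickness × cos δ = 33 × cos 48.06° = 22.1 m.

22.1 m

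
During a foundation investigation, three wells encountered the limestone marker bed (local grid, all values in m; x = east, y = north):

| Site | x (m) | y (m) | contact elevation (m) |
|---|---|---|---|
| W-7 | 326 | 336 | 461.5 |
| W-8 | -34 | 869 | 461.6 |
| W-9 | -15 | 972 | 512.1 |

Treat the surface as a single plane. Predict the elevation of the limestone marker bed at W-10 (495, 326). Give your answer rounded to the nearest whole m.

554 m

Two edge vectors: W-7→W-8 = (-360, 533, 0.1), W-7→W-9 = (-341, 636, 50.6).
Normal n = (W-7→W-8) × (W-7→W-9) = (26906.2, 18181.9, -47207).
So ∂z/∂x = −n_x/n_z = 0.56996 and ∂z/∂y = −n_y/n_z = 0.38515.
Intercept c from W-7: 461.5 − 185.81 − 129.41 = 146.28.
At (495, 326): z = 282.1 + 125.6 + 146.28 = 554.0 m.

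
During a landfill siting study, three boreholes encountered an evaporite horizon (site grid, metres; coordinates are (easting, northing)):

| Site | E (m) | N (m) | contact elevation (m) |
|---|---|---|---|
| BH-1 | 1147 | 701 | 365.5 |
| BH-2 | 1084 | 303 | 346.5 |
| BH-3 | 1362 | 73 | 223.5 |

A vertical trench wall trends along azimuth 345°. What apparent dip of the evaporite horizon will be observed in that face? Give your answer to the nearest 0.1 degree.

Let the plane be z = a·E + b·N + c.
BH-2−BH-1: −63a − 398b = −19;  BH-3−BH-1: 215a − 628b = −142.
Solving gives a = −0.35629, b = 0.10414.
Unit vector along 345° is (sin 345°, cos 345°) = (-0.2588, 0.9659).
Slope in that direction = a·(-0.2588) + b·(0.9659) = 0.19280.
Apparent dip = arctan|0.19280| = 10.9° (true dip is 20.4°, so apparent ≤ true as expected).

10.9°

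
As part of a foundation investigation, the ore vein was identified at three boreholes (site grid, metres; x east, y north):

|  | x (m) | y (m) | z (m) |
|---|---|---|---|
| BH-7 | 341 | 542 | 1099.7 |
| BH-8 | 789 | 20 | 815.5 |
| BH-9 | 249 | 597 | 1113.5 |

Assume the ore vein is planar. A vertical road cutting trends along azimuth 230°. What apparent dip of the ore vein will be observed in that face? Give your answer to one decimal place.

Let the plane be z = a·x + b·y + c.
BH-8−BH-7: 448a − 522b = −284.2;  BH-9−BH-7: −92a + 55b = 13.8.
Solving gives a = 0.36039, b = 0.85375.
Unit vector along 230° is (sin 230°, cos 230°) = (-0.7660, -0.6428).
Slope in that direction = a·(-0.7660) + b·(-0.6428) = −0.82485.
Apparent dip = arctan|0.82485| = 39.5° (true dip is 42.8°, so apparent ≤ true as expected).

39.5°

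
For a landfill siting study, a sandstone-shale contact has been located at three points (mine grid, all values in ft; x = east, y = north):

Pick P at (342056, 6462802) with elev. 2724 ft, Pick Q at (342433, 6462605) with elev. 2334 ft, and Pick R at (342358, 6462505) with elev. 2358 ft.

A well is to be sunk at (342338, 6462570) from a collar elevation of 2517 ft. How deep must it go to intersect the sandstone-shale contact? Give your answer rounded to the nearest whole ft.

117 ft

Two edge vectors: Pick P→Pick Q = (377, -197, -390), Pick P→Pick R = (302, -297, -366).
Normal n = (Pick P→Pick Q) × (Pick P→Pick R) = (-43728, 20202, -52475).
So ∂z/∂x = −n_x/n_z = −0.83331110 and ∂z/∂y = −n_y/n_z = 0.38498333.
Intercept c from Pick P: 2724 + 285039.06 − 2488071.01 = −2200307.94.
At (342338, 6462570): z_contact = −285274.1 + 2487981.7 − 2200307.94 = 2399.7 ft.
Depth below ground = 2517 − 2399.7 = 117 ft.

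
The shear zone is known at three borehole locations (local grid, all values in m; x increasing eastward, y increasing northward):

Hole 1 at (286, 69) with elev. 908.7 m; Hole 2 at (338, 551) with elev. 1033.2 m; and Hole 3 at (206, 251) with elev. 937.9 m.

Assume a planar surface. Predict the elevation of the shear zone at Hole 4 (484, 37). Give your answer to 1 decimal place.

Let the plane be z = a·x + b·y + c.
Hole 2−Hole 1: 52a + 482b = 124.5;  Hole 3−Hole 1: −80a + 182b = 29.2.
Solving gives a = 0.17876, b = 0.23901.
Then c = 908.7 − a·286 − b·69 = 841.08.
At (484, 37): z = 86.5 + 8.8 + 841.08 = 936.4 m.

936.4 m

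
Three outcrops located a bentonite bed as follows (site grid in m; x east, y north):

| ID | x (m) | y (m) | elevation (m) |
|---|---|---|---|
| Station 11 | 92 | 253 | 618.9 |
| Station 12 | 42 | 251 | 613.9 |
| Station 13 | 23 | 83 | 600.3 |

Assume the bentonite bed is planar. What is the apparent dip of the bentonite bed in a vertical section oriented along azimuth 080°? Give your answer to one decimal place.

Let the plane be z = a·x + b·y + c.
Station 12−Station 11: −50a − 2b = −5;  Station 13−Station 11: −69a − 170b = −18.6.
Solving gives a = 0.09720, b = 0.06996.
Unit vector along 080° is (sin 80°, cos 80°) = (0.9848, 0.1736).
Slope in that direction = a·(0.9848) + b·(0.1736) = 0.10787.
Apparent dip = arctan|0.10787| = 6.2° (true dip is 6.8°, so apparent ≤ true as expected).

6.2°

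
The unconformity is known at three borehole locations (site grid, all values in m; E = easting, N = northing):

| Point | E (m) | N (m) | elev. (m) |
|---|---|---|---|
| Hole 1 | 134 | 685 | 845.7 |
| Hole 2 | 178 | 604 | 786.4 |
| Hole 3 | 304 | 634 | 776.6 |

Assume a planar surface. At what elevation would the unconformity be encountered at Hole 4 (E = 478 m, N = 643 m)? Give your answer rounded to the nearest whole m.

743 m

Two edge vectors: Hole 1→Hole 2 = (44, -81, -59.3), Hole 1→Hole 3 = (170, -51, -69.1).
Normal n = (Hole 1→Hole 2) × (Hole 1→Hole 3) = (2572.8, -7040.6, 11526).
So ∂z/∂E = −n_x/n_z = −0.22322 and ∂z/∂N = −n_y/n_z = 0.61085.
Intercept c from Hole 1: 845.7 + 29.91 − 418.43 = 457.18.
At (478, 643): z = −106.7 + 392.8 + 457.18 = 743.3 m.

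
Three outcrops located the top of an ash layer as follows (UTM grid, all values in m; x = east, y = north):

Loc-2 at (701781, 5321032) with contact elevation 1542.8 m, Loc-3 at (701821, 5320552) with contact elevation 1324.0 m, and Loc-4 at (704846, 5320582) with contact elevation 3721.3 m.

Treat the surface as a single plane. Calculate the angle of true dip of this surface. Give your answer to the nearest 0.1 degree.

Let the plane be z = a·x + b·y + c.
Loc-3−Loc-2: 40a − 480b = −218.8;  Loc-4−Loc-2: 3065a − 450b = 2178.5.
Solving gives a = 0.78732, b = 0.52144.
Gradient magnitude |∇z| = √(a² + b²) = √(0.61988 + 0.27190) = 0.94434.
True dip = arctan(0.94434) = 43.4°, dipping toward WSW (azimuth ≈ 236°).

43.4°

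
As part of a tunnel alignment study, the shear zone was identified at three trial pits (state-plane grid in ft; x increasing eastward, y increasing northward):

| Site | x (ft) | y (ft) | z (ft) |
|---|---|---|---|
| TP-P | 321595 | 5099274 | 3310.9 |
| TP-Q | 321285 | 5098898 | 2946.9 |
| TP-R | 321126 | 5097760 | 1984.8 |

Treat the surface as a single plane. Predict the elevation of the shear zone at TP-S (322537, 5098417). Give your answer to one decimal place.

Let the plane be z = a·x + b·y + c.
TP-Q−TP-P: −310a − 376b = −364;  TP-R−TP-P: −469a − 1514b = −1326.1.
Solving gives a = 0.179123264, b = 0.820403692.
Then c = 3310.9 − a·321595 − b·5099274 = −4237757.46.
At (322537, 5098417): z = 57773.9 + 4182760.1 − 4237757.46 = 2776.5 ft.

2776.5 ft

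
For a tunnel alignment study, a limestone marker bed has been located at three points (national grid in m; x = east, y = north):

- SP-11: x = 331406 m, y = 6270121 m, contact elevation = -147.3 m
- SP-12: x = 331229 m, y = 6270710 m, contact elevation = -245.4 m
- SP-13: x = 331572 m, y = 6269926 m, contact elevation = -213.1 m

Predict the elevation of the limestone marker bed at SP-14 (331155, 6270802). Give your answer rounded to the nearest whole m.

Let the plane be z = a·x + b·y + c.
SP-12−SP-11: −177a + 589b = −98.1;  SP-13−SP-11: 166a − 195b = −65.8.
Solving gives a = −0.91505873, b = −0.44153717.
Then c = -147.3 − a·331406 − b·6270121 = 3071600.15.
At (331155, 6270802): z = −303026.3 − 2768792.2 + 3071600.15 = -218.3 m.

-218 m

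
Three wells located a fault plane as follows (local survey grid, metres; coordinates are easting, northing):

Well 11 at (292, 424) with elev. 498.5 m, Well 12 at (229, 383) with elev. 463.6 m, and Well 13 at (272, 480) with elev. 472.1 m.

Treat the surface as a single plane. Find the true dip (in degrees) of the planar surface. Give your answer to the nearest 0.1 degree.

36.2°

Let the plane be z = a·easting + b·northing + c.
Well 12−Well 11: −63a − 41b = −34.9;  Well 13−Well 11: −20a + 56b = −26.4.
Solving gives a = 0.69844, b = −0.22199.
Gradient magnitude |∇z| = √(a² + b²) = √(0.48781 + 0.04928) = 0.73287.
True dip = arctan(0.73287) = 36.2°, dipping toward WNW (azimuth ≈ 288°).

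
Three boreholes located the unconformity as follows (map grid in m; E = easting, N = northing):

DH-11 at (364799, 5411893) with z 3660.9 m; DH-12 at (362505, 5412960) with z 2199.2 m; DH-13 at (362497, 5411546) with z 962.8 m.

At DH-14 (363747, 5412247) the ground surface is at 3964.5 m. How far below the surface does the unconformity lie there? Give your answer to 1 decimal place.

Two edge vectors: DH-11→DH-12 = (-2294, 1067, -1461.7), DH-11→DH-13 = (-2302, -347, -2698.1).
Normal n = (DH-11→DH-12) × (DH-11→DH-13) = (-3386082.6, -2824608, 3252252).
So ∂z/∂E = −n_x/n_z = 1.041150132 and ∂z/∂N = −n_y/n_z = 0.868508344.
Intercept c from DH-11: 3660.9 − 379810.53 − 4700274.23 = −5076423.86.
At (363747, 5412247): z_contact = 378715.24 + 4700581.68 − 5076423.86 = 2873.06 m.
Depth below ground = 3964.5 − 2873.06 = 1091.4 m.

1091.4 m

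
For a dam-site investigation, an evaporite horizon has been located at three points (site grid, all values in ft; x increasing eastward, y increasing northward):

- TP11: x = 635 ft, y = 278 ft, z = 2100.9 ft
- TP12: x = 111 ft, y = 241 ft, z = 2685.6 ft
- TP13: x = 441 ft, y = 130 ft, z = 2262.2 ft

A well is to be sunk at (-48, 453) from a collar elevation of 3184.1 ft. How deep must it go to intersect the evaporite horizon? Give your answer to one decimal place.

Two edge vectors: TP11→TP12 = (-524, -37, 584.7), TP11→TP13 = (-194, -148, 161.3).
Normal n = (TP11→TP12) × (TP11→TP13) = (80567.5, -28910.6, 70374).
So ∂z/∂x = −n_x/n_z = −1.14485 and ∂z/∂y = −n_y/n_z = 0.41081.
Intercept c from TP11: 2100.9 + 726.98 − 114.21 = 2713.67.
At (-48, 453): z_contact = 54.95 + 186.10 + 2713.67 = 2954.72 ft.
Depth below ground = 3184.1 − 2954.72 = 229.4 ft.

229.4 ft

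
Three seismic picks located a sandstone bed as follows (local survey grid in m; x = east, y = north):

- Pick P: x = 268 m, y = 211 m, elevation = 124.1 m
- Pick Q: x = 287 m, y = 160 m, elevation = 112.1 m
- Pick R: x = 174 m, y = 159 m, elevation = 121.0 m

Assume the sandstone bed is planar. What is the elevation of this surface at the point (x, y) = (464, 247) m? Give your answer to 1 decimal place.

Let the plane be z = a·x + b·y + c.
Pick Q−Pick P: 19a − 51b = −12;  Pick R−Pick P: −94a − 52b = −3.1.
Solving gives a = −0.08058, b = 0.20527.
Then c = 124.1 − a·268 − b·211 = 102.38.
At (464, 247): z = −37.4 + 50.7 + 102.38 = 115.7 m.

115.7 m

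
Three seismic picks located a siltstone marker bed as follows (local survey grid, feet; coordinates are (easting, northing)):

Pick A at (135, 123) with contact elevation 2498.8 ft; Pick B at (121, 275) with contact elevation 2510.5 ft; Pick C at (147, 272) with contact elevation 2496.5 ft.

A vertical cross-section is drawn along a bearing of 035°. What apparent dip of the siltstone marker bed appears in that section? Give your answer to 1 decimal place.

15.9°

Let the plane be z = a·E + b·N + c.
Pick B−Pick A: −14a + 152b = 11.7;  Pick C−Pick A: 12a + 149b = −2.3.
Solving gives a = −0.53527, b = 0.02767.
Unit vector along 035° is (sin 35°, cos 35°) = (0.5736, 0.8192).
Slope in that direction = a·(0.5736) + b·(0.8192) = −0.28435.
Apparent dip = arctan|0.28435| = 15.9° (true dip is 28.2°, so apparent ≤ true as expected).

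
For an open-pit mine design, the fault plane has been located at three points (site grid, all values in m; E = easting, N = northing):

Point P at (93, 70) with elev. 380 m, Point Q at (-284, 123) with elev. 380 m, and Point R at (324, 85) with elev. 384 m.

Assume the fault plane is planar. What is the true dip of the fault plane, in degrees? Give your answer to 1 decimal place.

4.9°

Let the plane be z = a·E + b·N + c.
Point Q−Point P: −377a + 53b = 0;  Point R−Point P: 231a + 15b = 4.
Solving gives a = 0.01184, b = 0.08426.
Gradient magnitude |∇z| = √(a² + b²) = √(0.00014 + 0.00710) = 0.08508.
True dip = arctan(0.08508) = 4.9°, dipping toward S (azimuth ≈ 188°).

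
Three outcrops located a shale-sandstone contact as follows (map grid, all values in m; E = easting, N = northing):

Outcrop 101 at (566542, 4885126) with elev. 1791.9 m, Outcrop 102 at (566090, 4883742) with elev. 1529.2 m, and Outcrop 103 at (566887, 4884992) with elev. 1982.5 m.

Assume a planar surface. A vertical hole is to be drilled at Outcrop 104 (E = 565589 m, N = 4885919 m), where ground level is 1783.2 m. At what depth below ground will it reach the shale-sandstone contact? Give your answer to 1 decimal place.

Two edge vectors: Outcrop 101→Outcrop 102 = (-452, -1384, -262.7), Outcrop 101→Outcrop 103 = (345, -134, 190.6).
Normal n = (Outcrop 101→Outcrop 102) × (Outcrop 101→Outcrop 103) = (-298992.2, -4480.3, 538048).
So ∂z/∂E = −n_x/n_z = 0.555698005 and ∂z/∂N = −n_y/n_z = 0.008326952.
Intercept c from Outcrop 101: 1791.9 − 314826.26 − 40678.21 = −353712.57.
At (565589, 4885919): z_contact = 314296.68 + 40684.81 − 353712.57 = 1268.92 m.
Depth below ground = 1783.2 − 1268.92 = 514.3 m.

514.3 m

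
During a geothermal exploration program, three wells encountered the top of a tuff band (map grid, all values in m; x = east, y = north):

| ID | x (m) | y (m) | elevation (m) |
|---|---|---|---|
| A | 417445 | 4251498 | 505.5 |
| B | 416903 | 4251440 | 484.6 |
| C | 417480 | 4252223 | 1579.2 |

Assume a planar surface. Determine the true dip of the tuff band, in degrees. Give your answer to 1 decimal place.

Two edge vectors: A→B = (-542, -58, -20.9), A→C = (35, 725, 1073.7).
Normal n = (A→B) × (A→C) = (-47122.1, 581213.9, -390920).
So ∂z/∂x = −n_x/n_z = −0.12054 and ∂z/∂y = −n_y/n_z = 1.48678.
Gradient magnitude |∇z| = √(a² + b²) = √(0.01453 + 2.21053) = 1.49166.
True dip = arctan(1.49166) = 56.2°, dipping toward S (azimuth ≈ 175°).

56.2°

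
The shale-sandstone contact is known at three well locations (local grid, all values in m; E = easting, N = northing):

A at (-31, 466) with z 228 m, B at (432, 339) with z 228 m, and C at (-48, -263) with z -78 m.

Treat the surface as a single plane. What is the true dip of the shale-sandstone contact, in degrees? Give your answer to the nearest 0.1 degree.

23.4°

Let the plane be z = a·E + b·N + c.
B−A: 463a − 127b = 0;  C−A: −17a − 729b = −306.
Solving gives a = 0.11441, b = 0.41709.
Gradient magnitude |∇z| = √(a² + b²) = √(0.01309 + 0.17396) = 0.43249.
True dip = arctan(0.43249) = 23.4°, dipping toward SSW (azimuth ≈ 195°).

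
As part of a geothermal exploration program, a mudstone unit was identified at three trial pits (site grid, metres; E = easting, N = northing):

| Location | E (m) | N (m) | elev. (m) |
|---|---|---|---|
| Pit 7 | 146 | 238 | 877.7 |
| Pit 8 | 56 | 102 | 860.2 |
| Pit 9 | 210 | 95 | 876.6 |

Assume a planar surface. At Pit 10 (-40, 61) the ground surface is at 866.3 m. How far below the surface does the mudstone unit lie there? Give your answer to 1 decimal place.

18.9 m

Two edge vectors: Pit 7→Pit 8 = (-90, -136, -17.5), Pit 7→Pit 9 = (64, -143, -1.1).
Normal n = (Pit 7→Pit 8) × (Pit 7→Pit 9) = (-2352.9, -1219, 21574).
So ∂z/∂E = −n_x/n_z = 0.10906 and ∂z/∂N = −n_y/n_z = 0.05650.
Intercept c from Pit 7: 877.7 − 15.92 − 13.45 = 848.33.
At (-40, 61): z_contact = −4.36 + 3.45 + 848.33 = 847.41 m.
Depth below ground = 866.3 − 847.41 = 18.9 m.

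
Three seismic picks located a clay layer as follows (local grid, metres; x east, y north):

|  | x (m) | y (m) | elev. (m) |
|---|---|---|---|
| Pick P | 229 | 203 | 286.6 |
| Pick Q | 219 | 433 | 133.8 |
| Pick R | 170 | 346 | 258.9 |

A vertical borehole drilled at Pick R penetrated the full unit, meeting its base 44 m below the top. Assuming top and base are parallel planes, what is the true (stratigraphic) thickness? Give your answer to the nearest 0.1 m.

24.8 m

Let the plane be z = a·x + b·y + c.
Pick Q−Pick P: −10a + 230b = −152.8;  Pick R−Pick P: −59a + 143b = −27.7.
Solving gives a = −1.27507, b = −0.71979.
|∇z| = √(a²+b²) = 1.46421, so dip δ = arctan(1.46421) = 55.67°.
True thickness = vertical thickness × cos δ = 44 × cos 55.67° = 24.8 m.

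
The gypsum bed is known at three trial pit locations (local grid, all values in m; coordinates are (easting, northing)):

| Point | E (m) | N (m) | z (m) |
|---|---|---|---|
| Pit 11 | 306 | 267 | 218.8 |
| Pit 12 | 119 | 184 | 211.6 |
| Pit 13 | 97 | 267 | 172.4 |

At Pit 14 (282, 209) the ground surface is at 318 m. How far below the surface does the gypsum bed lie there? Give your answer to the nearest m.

Two edge vectors: Pit 11→Pit 12 = (-187, -83, -7.2), Pit 11→Pit 13 = (-209, 0, -46.4).
Normal n = (Pit 11→Pit 12) × (Pit 11→Pit 13) = (3851.2, -7172, -17347).
So ∂z/∂E = −n_x/n_z = 0.22201 and ∂z/∂N = −n_y/n_z = −0.41344.
Intercept c from Pit 11: 218.8 − 67.93 + 110.39 = 261.25.
At (282, 209): z_contact = 62.6 − 86.4 + 261.25 = 237.5 m.
Depth below ground = 318 − 237.5 = 81 m.

81 m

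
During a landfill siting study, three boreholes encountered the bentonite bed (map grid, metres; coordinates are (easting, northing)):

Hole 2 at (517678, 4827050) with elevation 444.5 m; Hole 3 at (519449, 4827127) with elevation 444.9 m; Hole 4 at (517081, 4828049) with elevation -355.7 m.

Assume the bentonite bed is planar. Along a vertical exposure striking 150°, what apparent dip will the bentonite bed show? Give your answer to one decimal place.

Let the plane be z = a·E + b·N + c.
Hole 3−Hole 2: 1771a + 77b = 0.4;  Hole 4−Hole 2: −597a + 999b = −800.2.
Solving gives a = 0.03416, b = −0.78058.
Unit vector along 150° is (sin 150°, cos 150°) = (0.5000, -0.8660).
Slope in that direction = a·(0.5000) + b·(-0.8660) = 0.69309.
Apparent dip = arctan|0.69309| = 34.7° (true dip is 38.0°, so apparent ≤ true as expected).

34.7°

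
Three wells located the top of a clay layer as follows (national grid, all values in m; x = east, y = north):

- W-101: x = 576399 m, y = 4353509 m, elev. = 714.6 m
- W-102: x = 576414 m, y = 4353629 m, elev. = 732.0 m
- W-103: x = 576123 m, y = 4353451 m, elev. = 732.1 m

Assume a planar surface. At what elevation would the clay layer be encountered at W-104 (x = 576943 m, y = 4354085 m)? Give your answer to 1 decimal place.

Two edge vectors: W-101→W-102 = (15, 120, 17.4), W-101→W-103 = (-276, -58, 17.5).
Normal n = (W-101→W-102) × (W-101→W-103) = (3109.2, -5064.9, 32250).
So ∂z/∂x = −n_x/n_z = −0.096409302 and ∂z/∂y = −n_y/n_z = 0.157051163.
Intercept c from W-101: 714.6 + 55570.23 − 683723.65 = −627438.83.
At (576943, 4354085): z = −55622.7 + 683814.1 − 627438.83 = 752.6 m.

752.6 m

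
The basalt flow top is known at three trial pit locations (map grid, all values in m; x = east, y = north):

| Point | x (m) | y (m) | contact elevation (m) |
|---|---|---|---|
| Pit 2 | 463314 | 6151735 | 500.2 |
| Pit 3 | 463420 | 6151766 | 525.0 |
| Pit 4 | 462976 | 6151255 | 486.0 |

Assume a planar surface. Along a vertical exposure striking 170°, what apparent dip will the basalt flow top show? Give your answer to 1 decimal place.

12.2°

Let the plane be z = a·x + b·y + c.
Pit 3−Pit 2: 106a + 31b = 24.8;  Pit 4−Pit 2: −338a − 480b = −14.2.
Solving gives a = 0.28374, b = −0.17022.
Unit vector along 170° is (sin 170°, cos 170°) = (0.1736, -0.9848).
Slope in that direction = a·(0.1736) + b·(-0.9848) = 0.21690.
Apparent dip = arctan|0.21690| = 12.2° (true dip is 18.3°, so apparent ≤ true as expected).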